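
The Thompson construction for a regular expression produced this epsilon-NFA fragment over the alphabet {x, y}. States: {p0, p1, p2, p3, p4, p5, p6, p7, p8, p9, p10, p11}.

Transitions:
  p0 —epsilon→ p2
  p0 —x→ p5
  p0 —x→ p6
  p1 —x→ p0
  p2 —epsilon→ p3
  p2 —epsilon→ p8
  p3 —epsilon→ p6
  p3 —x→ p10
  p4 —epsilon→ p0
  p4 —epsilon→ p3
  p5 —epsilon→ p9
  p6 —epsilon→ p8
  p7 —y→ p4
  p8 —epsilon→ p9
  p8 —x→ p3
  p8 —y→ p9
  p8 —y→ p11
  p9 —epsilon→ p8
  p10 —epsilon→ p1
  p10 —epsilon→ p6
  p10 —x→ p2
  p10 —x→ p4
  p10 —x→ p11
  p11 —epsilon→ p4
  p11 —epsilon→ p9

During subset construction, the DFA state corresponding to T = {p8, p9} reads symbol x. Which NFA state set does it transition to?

p8 on x → {p3}.
No x-transition from p9.
Union after reading x: {p3}.
Now take the epsilon-closure:
From p3 via epsilon: add p6.
From p6 via epsilon: add p8.
From p8 via epsilon: add p9.
No new states can be added; the closed set is {p3, p6, p8, p9}.

{p3, p6, p8, p9}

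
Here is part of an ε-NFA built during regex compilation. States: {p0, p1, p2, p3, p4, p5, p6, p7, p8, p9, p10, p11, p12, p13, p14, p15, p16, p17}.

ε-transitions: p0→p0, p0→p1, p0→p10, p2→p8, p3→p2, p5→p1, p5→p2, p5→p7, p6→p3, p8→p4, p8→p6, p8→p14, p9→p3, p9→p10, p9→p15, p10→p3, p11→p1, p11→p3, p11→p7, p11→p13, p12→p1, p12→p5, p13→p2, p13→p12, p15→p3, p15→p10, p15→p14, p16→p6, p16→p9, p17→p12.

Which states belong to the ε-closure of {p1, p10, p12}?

Start with {p1, p10, p12}.
From p10 via ε: add p3.
From p12 via ε: add p5.
From p3 via ε: add p2.
From p5 via ε: add p7.
From p2 via ε: add p8.
From p8 via ε: add p4, p6, p14.
No new states can be added; the closed set is {p1, p2, p3, p4, p5, p6, p7, p8, p10, p12, p14}.

{p1, p2, p3, p4, p5, p6, p7, p8, p10, p12, p14}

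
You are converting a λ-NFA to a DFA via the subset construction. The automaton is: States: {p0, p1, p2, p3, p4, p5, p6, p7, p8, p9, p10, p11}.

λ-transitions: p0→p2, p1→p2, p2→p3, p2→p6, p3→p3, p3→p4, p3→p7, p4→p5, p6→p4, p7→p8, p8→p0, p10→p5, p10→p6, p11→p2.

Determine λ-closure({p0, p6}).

{p0, p2, p3, p4, p5, p6, p7, p8}

Start with {p0, p6}.
From p0 via λ: add p2.
From p6 via λ: add p4.
From p2 via λ: add p3.
From p4 via λ: add p5.
From p3 via λ: add p7.
From p7 via λ: add p8.
No new states can be added; the closed set is {p0, p2, p3, p4, p5, p6, p7, p8}.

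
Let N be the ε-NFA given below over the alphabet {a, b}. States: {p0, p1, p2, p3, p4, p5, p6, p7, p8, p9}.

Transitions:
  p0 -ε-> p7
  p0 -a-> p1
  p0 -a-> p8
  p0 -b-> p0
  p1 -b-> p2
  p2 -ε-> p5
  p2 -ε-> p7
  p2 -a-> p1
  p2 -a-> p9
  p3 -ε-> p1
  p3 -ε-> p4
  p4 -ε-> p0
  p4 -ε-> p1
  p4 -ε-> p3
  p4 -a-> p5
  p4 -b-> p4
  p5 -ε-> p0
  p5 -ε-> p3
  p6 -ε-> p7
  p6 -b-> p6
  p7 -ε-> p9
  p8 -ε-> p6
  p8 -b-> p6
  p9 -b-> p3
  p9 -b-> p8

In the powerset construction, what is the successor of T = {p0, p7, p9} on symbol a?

p0 on a → {p1, p8}.
No a-transition from p7, p9.
Union after reading a: {p1, p8}.
Now take the ε-closure:
From p8 via ε: add p6.
From p6 via ε: add p7.
From p7 via ε: add p9.
No new states can be added; the closed set is {p1, p6, p7, p8, p9}.

{p1, p6, p7, p8, p9}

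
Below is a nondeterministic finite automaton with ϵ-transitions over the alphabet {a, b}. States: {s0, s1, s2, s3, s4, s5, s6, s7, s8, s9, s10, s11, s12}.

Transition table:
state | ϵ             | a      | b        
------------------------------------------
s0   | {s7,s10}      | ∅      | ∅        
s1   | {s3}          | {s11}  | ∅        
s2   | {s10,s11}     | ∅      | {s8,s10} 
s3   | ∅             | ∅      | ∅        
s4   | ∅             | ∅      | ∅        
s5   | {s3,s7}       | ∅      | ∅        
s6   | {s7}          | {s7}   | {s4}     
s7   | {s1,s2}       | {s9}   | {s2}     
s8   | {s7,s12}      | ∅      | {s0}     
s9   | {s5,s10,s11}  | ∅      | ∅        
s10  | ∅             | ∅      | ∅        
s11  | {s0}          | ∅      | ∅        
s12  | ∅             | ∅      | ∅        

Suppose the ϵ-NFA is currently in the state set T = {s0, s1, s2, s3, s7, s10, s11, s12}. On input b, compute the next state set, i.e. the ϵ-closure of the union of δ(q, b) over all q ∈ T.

s2 on b → {s8, s10}.
s7 on b → {s2}.
No b-transition from s0, s1, s3, s10, s11, s12.
Union after reading b: {s2, s8, s10}.
Now take the ϵ-closure:
From s2 via ϵ: add s11.
From s8 via ϵ: add s7, s12.
From s7 via ϵ: add s1.
From s11 via ϵ: add s0.
From s1 via ϵ: add s3.
No new states can be added; the closed set is {s0, s1, s2, s3, s7, s8, s10, s11, s12}.

{s0, s1, s2, s3, s7, s8, s10, s11, s12}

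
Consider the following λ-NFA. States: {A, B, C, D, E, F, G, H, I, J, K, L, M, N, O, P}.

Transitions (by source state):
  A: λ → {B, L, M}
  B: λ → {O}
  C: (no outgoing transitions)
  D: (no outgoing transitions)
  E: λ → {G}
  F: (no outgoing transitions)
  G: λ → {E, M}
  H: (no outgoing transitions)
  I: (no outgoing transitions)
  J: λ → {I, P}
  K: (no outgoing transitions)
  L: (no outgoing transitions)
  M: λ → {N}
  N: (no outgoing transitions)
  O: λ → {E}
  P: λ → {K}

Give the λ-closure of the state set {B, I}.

{B, E, G, I, M, N, O}

Start with {B, I}.
From B via λ: add O.
From O via λ: add E.
From E via λ: add G.
From G via λ: add M.
From M via λ: add N.
No new states can be added; the closed set is {B, E, G, I, M, N, O}.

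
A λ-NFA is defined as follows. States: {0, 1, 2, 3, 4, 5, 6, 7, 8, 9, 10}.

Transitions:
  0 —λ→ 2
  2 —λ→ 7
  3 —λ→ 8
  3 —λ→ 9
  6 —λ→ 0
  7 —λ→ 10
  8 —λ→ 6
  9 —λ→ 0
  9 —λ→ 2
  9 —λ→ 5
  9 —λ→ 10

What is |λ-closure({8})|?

Start with {8}.
From 8 via λ: add 6.
From 6 via λ: add 0.
From 0 via λ: add 2.
From 2 via λ: add 7.
From 7 via λ: add 10.
λ-closure = {0, 2, 6, 7, 8, 10}, which has 6 states.

6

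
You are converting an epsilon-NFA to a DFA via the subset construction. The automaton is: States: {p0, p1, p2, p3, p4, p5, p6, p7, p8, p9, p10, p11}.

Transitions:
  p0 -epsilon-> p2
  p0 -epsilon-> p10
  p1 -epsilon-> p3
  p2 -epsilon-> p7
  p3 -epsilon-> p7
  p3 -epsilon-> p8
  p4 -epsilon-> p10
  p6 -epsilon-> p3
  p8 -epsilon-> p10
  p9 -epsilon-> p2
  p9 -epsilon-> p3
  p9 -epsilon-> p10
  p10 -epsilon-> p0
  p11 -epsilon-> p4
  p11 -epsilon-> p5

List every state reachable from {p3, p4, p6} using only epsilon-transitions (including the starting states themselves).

{p0, p2, p3, p4, p6, p7, p8, p10}

Start with {p3, p4, p6}.
From p3 via epsilon: add p7, p8.
From p4 via epsilon: add p10.
From p10 via epsilon: add p0.
From p0 via epsilon: add p2.
No new states can be added; the closed set is {p0, p2, p3, p4, p6, p7, p8, p10}.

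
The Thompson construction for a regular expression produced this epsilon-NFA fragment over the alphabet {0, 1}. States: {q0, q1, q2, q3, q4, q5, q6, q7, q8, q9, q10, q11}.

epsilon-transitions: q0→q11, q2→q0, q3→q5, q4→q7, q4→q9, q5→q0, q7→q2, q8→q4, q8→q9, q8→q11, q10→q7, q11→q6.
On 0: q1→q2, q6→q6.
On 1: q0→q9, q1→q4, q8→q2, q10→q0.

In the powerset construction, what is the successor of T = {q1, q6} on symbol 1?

{q0, q2, q4, q6, q7, q9, q11}

q1 on 1 → {q4}.
No 1-transition from q6.
Union after reading 1: {q4}.
Now take the epsilon-closure:
From q4 via epsilon: add q7, q9.
From q7 via epsilon: add q2.
From q2 via epsilon: add q0.
From q0 via epsilon: add q11.
From q11 via epsilon: add q6.
No new states can be added; the closed set is {q0, q2, q4, q6, q7, q9, q11}.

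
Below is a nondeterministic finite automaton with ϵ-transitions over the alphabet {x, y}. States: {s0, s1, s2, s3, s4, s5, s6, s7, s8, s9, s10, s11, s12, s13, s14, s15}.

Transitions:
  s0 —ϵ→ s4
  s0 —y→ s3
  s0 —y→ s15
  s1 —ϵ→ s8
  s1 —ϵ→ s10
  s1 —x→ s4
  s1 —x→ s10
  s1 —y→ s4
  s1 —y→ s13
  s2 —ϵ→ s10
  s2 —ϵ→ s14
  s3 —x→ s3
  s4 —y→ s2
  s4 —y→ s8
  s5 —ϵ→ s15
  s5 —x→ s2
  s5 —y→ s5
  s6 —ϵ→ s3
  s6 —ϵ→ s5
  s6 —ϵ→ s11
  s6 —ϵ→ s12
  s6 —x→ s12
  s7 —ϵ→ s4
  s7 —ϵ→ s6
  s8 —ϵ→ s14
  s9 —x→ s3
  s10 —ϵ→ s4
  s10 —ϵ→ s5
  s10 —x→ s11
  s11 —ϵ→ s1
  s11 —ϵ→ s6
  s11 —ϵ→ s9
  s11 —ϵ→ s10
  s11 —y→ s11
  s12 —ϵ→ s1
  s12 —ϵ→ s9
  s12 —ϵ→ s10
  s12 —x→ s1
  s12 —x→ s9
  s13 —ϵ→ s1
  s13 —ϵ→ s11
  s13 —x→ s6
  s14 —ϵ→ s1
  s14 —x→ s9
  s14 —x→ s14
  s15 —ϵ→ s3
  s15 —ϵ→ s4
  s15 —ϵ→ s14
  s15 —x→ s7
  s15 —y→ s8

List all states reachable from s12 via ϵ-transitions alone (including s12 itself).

{s1, s3, s4, s5, s8, s9, s10, s12, s14, s15}

Start with {s12}.
From s12 via ϵ: add s1, s9, s10.
From s1 via ϵ: add s8.
From s10 via ϵ: add s4, s5.
From s5 via ϵ: add s15.
From s8 via ϵ: add s14.
From s15 via ϵ: add s3.
No new states can be added; the closed set is {s1, s3, s4, s5, s8, s9, s10, s12, s14, s15}.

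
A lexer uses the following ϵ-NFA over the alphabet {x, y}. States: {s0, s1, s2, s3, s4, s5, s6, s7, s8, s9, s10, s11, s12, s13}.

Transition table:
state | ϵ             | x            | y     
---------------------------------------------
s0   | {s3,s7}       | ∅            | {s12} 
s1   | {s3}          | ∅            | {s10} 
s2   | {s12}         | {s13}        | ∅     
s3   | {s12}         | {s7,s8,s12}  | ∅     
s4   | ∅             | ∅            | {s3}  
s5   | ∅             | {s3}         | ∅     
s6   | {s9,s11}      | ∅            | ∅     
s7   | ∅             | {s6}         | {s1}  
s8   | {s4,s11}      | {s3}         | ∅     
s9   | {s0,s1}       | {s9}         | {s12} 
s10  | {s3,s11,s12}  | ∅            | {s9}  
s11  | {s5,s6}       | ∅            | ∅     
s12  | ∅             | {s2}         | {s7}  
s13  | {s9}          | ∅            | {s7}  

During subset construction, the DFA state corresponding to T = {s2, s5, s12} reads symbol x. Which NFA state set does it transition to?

{s0, s1, s2, s3, s7, s9, s12, s13}

s2 on x → {s13}.
s5 on x → {s3}.
s12 on x → {s2}.
Union after reading x: {s2, s3, s13}.
Now take the ϵ-closure:
From s2 via ϵ: add s12.
From s13 via ϵ: add s9.
From s9 via ϵ: add s0, s1.
From s0 via ϵ: add s7.
No new states can be added; the closed set is {s0, s1, s2, s3, s7, s9, s12, s13}.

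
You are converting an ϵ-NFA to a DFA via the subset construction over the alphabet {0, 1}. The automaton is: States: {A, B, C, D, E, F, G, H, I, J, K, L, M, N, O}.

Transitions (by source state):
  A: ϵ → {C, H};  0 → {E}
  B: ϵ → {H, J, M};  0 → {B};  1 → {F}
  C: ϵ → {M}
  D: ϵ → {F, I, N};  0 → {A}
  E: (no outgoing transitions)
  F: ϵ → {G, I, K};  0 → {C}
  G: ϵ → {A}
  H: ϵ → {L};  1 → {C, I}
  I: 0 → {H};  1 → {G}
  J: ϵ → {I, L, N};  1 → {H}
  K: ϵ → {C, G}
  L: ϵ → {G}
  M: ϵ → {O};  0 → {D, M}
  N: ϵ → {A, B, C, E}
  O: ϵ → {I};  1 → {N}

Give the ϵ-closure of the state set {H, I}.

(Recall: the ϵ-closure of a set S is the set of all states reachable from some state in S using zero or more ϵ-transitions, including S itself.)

Start with {H, I}.
From H via ϵ: add L.
From L via ϵ: add G.
From G via ϵ: add A.
From A via ϵ: add C.
From C via ϵ: add M.
From M via ϵ: add O.
No new states can be added; the closed set is {A, C, G, H, I, L, M, O}.

{A, C, G, H, I, L, M, O}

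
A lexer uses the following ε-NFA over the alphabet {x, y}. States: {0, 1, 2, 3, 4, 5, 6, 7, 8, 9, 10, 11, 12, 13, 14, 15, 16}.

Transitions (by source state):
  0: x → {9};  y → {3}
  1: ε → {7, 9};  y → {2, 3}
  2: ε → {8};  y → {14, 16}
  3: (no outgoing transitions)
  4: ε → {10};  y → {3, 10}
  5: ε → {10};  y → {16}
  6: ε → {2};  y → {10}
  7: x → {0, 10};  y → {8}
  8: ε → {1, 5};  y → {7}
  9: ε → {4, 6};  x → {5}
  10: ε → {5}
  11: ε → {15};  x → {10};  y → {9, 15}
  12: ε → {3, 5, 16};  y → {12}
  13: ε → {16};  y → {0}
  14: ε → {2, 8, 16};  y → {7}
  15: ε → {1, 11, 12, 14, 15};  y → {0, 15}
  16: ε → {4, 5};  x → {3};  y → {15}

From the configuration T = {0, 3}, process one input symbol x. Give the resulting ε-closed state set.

{1, 2, 4, 5, 6, 7, 8, 9, 10}

0 on x → {9}.
No x-transition from 3.
Union after reading x: {9}.
Now take the ε-closure:
From 9 via ε: add 4, 6.
From 4 via ε: add 10.
From 6 via ε: add 2.
From 2 via ε: add 8.
From 10 via ε: add 5.
From 8 via ε: add 1.
From 1 via ε: add 7.
No new states can be added; the closed set is {1, 2, 4, 5, 6, 7, 8, 9, 10}.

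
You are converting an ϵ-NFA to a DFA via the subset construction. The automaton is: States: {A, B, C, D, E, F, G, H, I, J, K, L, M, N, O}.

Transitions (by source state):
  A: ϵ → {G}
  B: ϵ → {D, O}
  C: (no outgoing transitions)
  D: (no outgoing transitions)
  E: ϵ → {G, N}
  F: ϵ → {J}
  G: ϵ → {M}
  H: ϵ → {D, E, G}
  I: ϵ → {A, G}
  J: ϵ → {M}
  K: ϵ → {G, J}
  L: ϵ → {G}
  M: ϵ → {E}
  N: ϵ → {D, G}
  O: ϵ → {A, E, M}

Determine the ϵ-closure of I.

Start with {I}.
From I via ϵ: add A, G.
From G via ϵ: add M.
From M via ϵ: add E.
From E via ϵ: add N.
From N via ϵ: add D.
No new states can be added; the closed set is {A, D, E, G, I, M, N}.

{A, D, E, G, I, M, N}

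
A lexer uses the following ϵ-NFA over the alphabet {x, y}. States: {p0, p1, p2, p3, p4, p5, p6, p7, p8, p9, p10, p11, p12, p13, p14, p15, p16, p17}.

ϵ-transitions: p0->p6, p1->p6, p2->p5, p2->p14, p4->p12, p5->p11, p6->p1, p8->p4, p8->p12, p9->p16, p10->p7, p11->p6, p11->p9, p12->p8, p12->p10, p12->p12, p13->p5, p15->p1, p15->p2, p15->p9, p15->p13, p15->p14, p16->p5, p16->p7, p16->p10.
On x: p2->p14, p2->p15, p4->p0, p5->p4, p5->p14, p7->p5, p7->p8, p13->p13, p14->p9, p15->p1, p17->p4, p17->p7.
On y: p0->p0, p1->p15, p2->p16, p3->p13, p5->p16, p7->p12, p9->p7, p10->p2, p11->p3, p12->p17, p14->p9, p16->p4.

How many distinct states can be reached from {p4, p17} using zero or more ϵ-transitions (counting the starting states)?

Start with {p4, p17}.
From p4 via ϵ: add p12.
From p12 via ϵ: add p8, p10.
From p10 via ϵ: add p7.
ϵ-closure = {p4, p7, p8, p10, p12, p17}, which has 6 states.

6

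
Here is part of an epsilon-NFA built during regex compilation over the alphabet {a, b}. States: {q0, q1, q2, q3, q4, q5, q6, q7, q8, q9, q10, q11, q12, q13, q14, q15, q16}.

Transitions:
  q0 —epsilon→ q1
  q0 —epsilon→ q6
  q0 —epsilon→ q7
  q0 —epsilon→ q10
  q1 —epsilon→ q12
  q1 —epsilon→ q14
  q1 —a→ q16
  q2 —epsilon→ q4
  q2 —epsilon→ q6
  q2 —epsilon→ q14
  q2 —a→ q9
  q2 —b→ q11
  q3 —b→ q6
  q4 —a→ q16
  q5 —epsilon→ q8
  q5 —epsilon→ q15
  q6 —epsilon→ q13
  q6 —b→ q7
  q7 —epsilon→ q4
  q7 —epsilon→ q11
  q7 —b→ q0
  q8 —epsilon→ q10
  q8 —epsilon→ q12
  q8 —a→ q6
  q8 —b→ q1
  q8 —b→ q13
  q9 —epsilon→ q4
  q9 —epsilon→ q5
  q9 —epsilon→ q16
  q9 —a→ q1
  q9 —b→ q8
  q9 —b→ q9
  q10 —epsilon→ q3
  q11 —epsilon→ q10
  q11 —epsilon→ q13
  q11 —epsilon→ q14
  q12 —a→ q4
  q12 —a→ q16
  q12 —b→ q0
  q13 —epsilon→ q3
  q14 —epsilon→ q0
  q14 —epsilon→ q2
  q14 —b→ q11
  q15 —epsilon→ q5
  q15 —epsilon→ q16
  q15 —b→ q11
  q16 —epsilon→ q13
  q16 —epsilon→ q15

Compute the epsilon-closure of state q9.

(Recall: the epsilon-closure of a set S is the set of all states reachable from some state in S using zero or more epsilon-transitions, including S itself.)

Start with {q9}.
From q9 via epsilon: add q4, q5, q16.
From q5 via epsilon: add q8, q15.
From q16 via epsilon: add q13.
From q8 via epsilon: add q10, q12.
From q13 via epsilon: add q3.
No new states can be added; the closed set is {q3, q4, q5, q8, q9, q10, q12, q13, q15, q16}.

{q3, q4, q5, q8, q9, q10, q12, q13, q15, q16}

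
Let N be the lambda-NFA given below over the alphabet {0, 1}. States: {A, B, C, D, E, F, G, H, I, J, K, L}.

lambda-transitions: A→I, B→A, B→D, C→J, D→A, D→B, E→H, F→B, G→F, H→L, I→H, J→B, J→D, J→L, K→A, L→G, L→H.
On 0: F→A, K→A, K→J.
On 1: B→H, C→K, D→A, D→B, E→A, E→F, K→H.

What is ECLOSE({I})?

Start with {I}.
From I via lambda: add H.
From H via lambda: add L.
From L via lambda: add G.
From G via lambda: add F.
From F via lambda: add B.
From B via lambda: add A, D.
No new states can be added; the closed set is {A, B, D, F, G, H, I, L}.

{A, B, D, F, G, H, I, L}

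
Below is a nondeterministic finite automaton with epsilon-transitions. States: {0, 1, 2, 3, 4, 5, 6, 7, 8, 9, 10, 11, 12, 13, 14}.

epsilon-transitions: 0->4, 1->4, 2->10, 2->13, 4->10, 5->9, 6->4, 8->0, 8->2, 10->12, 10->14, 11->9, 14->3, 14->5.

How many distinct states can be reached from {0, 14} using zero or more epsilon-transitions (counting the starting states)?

8

Start with {0, 14}.
From 0 via epsilon: add 4.
From 14 via epsilon: add 3, 5.
From 4 via epsilon: add 10.
From 5 via epsilon: add 9.
From 10 via epsilon: add 12.
epsilon-closure = {0, 3, 4, 5, 9, 10, 12, 14}, which has 8 states.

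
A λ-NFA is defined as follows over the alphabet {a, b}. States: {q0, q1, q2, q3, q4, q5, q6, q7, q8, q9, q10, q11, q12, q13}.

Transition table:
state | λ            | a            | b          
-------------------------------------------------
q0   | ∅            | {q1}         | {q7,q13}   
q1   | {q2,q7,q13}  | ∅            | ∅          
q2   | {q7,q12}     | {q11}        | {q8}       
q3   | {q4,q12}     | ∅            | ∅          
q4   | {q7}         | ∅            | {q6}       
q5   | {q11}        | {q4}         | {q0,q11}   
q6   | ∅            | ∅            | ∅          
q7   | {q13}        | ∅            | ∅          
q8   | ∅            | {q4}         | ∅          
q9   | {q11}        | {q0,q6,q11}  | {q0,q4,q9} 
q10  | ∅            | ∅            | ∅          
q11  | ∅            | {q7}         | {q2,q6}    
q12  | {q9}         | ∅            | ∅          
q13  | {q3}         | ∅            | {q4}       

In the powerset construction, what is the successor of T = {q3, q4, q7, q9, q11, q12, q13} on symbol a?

{q0, q3, q4, q6, q7, q9, q11, q12, q13}

q9 on a → {q0, q6, q11}.
q11 on a → {q7}.
No a-transition from q3, q4, q7, q12, q13.
Union after reading a: {q0, q6, q7, q11}.
Now take the λ-closure:
From q7 via λ: add q13.
From q13 via λ: add q3.
From q3 via λ: add q4, q12.
From q12 via λ: add q9.
No new states can be added; the closed set is {q0, q3, q4, q6, q7, q9, q11, q12, q13}.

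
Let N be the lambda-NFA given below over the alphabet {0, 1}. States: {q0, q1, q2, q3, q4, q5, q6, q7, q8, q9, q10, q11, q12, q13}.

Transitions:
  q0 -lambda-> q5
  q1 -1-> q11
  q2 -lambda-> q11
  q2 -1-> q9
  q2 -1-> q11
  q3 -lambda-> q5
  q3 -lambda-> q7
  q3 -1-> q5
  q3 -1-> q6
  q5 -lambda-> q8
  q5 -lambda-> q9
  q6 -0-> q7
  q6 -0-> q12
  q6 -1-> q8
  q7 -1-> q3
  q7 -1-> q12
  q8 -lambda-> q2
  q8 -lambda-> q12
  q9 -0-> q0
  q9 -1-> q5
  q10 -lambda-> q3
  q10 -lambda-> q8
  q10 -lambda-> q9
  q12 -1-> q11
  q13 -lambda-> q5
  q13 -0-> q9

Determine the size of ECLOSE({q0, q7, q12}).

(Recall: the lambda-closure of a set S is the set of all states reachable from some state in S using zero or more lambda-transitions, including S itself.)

8

Start with {q0, q7, q12}.
From q0 via lambda: add q5.
From q5 via lambda: add q8, q9.
From q8 via lambda: add q2.
From q2 via lambda: add q11.
lambda-closure = {q0, q2, q5, q7, q8, q9, q11, q12}, which has 8 states.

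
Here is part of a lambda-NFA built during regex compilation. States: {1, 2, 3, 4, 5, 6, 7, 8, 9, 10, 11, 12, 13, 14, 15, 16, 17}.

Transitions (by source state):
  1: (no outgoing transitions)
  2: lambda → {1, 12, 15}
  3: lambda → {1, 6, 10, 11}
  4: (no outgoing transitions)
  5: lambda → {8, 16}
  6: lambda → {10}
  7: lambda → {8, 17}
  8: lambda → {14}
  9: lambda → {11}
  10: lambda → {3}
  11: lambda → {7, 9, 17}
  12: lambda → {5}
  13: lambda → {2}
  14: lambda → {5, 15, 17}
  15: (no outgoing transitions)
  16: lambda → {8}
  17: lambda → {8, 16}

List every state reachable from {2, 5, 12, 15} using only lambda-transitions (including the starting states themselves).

Start with {2, 5, 12, 15}.
From 2 via lambda: add 1.
From 5 via lambda: add 8, 16.
From 8 via lambda: add 14.
From 14 via lambda: add 17.
No new states can be added; the closed set is {1, 2, 5, 8, 12, 14, 15, 16, 17}.

{1, 2, 5, 8, 12, 14, 15, 16, 17}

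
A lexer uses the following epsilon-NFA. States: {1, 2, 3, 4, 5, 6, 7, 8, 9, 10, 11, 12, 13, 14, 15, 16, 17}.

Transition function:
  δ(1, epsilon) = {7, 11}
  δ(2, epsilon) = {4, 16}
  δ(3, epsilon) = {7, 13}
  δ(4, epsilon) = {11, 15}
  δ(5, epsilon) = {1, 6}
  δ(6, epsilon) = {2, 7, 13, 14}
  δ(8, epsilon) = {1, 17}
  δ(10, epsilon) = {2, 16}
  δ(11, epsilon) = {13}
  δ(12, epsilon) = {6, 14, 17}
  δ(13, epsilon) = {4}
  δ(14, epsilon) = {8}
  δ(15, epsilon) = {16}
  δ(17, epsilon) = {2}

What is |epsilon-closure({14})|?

11

Start with {14}.
From 14 via epsilon: add 8.
From 8 via epsilon: add 1, 17.
From 1 via epsilon: add 7, 11.
From 17 via epsilon: add 2.
From 2 via epsilon: add 4, 16.
From 11 via epsilon: add 13.
From 4 via epsilon: add 15.
epsilon-closure = {1, 2, 4, 7, 8, 11, 13, 14, 15, 16, 17}, which has 11 states.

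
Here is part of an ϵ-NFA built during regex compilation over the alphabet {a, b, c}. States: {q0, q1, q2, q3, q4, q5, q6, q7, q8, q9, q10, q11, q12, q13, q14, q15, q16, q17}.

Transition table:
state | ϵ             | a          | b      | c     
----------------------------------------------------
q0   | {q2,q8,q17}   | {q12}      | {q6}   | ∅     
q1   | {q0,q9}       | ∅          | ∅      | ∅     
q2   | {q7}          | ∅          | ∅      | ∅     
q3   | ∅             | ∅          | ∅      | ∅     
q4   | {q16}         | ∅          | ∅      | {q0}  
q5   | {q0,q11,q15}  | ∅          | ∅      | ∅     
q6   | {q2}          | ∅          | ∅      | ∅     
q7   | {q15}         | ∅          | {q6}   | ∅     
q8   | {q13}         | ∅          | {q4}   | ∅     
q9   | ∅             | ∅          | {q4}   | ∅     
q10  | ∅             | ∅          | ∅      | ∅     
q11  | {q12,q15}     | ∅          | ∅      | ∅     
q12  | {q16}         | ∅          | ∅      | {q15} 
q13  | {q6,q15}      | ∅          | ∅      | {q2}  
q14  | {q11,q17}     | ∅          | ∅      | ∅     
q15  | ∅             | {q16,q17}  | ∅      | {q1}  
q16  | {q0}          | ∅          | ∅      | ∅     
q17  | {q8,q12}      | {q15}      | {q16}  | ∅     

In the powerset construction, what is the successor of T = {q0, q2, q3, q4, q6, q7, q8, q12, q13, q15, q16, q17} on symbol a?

{q0, q2, q6, q7, q8, q12, q13, q15, q16, q17}

q0 on a → {q12}.
q15 on a → {q16, q17}.
q17 on a → {q15}.
No a-transition from q2, q3, q4, q6, q7, q8, q12, q13, q16.
Union after reading a: {q12, q15, q16, q17}.
Now take the ϵ-closure:
From q16 via ϵ: add q0.
From q17 via ϵ: add q8.
From q0 via ϵ: add q2.
From q8 via ϵ: add q13.
From q2 via ϵ: add q7.
From q13 via ϵ: add q6.
No new states can be added; the closed set is {q0, q2, q6, q7, q8, q12, q13, q15, q16, q17}.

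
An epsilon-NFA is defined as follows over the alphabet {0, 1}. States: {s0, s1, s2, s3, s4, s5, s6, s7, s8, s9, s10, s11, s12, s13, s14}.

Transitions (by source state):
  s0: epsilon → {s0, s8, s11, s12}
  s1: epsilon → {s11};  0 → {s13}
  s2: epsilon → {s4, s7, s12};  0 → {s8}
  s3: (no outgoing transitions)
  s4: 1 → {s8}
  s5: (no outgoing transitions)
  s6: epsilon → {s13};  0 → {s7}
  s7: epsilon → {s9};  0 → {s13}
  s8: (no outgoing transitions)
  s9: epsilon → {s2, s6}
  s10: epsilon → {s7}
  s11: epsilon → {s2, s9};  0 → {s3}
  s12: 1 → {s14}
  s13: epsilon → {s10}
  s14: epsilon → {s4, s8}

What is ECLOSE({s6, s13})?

Start with {s6, s13}.
From s13 via epsilon: add s10.
From s10 via epsilon: add s7.
From s7 via epsilon: add s9.
From s9 via epsilon: add s2.
From s2 via epsilon: add s4, s12.
No new states can be added; the closed set is {s2, s4, s6, s7, s9, s10, s12, s13}.

{s2, s4, s6, s7, s9, s10, s12, s13}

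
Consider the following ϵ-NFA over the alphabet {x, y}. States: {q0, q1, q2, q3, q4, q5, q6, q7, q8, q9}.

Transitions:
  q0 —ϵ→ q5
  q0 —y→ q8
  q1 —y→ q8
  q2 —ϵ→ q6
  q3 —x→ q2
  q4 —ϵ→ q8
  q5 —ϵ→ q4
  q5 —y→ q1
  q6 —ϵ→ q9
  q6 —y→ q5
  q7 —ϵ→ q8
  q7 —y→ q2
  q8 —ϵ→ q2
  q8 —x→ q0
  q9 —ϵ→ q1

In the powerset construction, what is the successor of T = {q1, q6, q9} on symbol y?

q1 on y → {q8}.
q6 on y → {q5}.
No y-transition from q9.
Union after reading y: {q5, q8}.
Now take the ϵ-closure:
From q5 via ϵ: add q4.
From q8 via ϵ: add q2.
From q2 via ϵ: add q6.
From q6 via ϵ: add q9.
From q9 via ϵ: add q1.
No new states can be added; the closed set is {q1, q2, q4, q5, q6, q8, q9}.

{q1, q2, q4, q5, q6, q8, q9}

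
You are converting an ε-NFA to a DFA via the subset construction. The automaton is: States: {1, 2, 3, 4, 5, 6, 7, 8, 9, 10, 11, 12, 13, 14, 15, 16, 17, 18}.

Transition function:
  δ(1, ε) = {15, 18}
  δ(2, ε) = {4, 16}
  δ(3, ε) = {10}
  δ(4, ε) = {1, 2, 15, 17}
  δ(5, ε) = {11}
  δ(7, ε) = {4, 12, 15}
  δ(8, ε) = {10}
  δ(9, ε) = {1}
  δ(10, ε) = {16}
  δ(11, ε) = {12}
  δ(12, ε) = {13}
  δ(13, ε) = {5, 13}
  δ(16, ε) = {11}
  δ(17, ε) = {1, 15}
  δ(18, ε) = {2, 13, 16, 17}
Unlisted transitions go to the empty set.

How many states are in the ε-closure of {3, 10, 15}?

Start with {3, 10, 15}.
From 10 via ε: add 16.
From 16 via ε: add 11.
From 11 via ε: add 12.
From 12 via ε: add 13.
From 13 via ε: add 5.
ε-closure = {3, 5, 10, 11, 12, 13, 15, 16}, which has 8 states.

8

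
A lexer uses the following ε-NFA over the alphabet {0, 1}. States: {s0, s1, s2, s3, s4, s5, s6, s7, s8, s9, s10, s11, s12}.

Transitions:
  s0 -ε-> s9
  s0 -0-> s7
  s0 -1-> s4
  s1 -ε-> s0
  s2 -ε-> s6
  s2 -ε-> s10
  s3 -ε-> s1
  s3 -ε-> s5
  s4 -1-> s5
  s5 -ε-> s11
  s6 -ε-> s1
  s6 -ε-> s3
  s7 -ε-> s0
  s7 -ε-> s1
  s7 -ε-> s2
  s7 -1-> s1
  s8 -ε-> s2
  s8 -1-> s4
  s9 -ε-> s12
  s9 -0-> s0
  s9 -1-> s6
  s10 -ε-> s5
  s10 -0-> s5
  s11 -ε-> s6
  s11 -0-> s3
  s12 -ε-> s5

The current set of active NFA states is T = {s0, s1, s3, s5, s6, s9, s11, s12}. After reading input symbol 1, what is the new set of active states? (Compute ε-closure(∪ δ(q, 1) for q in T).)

{s0, s1, s3, s4, s5, s6, s9, s11, s12}

s0 on 1 → {s4}.
s9 on 1 → {s6}.
No 1-transition from s1, s3, s5, s6, s11, s12.
Union after reading 1: {s4, s6}.
Now take the ε-closure:
From s6 via ε: add s1, s3.
From s1 via ε: add s0.
From s3 via ε: add s5.
From s0 via ε: add s9.
From s5 via ε: add s11.
From s9 via ε: add s12.
No new states can be added; the closed set is {s0, s1, s3, s4, s5, s6, s9, s11, s12}.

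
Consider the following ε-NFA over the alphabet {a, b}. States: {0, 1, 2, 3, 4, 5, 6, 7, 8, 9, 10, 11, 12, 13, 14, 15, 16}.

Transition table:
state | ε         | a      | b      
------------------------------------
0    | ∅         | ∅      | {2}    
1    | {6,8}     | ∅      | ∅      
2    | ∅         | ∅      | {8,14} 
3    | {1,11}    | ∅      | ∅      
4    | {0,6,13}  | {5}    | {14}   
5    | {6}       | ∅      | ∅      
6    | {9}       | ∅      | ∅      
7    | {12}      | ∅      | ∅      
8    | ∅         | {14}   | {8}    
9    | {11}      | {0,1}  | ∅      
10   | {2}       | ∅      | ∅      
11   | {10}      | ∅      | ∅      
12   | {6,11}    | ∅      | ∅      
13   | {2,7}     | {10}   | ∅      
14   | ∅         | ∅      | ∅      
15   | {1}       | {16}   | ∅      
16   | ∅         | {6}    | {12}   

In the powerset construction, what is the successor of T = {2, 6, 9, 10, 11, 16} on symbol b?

{2, 6, 8, 9, 10, 11, 12, 14}

2 on b → {8, 14}.
16 on b → {12}.
No b-transition from 6, 9, 10, 11.
Union after reading b: {8, 12, 14}.
Now take the ε-closure:
From 12 via ε: add 6, 11.
From 6 via ε: add 9.
From 11 via ε: add 10.
From 10 via ε: add 2.
No new states can be added; the closed set is {2, 6, 8, 9, 10, 11, 12, 14}.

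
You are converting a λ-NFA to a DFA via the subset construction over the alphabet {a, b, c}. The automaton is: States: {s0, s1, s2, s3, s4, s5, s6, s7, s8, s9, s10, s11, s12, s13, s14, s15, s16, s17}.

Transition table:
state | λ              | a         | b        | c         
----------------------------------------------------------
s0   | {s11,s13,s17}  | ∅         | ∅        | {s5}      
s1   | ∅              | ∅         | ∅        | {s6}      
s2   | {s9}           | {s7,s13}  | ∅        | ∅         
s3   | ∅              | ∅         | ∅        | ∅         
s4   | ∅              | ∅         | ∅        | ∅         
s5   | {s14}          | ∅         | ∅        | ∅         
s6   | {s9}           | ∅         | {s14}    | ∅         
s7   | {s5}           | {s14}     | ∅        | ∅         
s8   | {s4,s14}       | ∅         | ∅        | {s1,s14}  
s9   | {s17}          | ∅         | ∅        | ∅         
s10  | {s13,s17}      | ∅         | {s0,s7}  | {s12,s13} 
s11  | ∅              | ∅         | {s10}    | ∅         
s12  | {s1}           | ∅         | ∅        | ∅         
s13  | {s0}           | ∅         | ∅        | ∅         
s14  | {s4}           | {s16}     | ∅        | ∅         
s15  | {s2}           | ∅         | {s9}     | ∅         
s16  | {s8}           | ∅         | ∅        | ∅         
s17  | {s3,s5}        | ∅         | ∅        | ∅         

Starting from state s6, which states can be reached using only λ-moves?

{s3, s4, s5, s6, s9, s14, s17}

Start with {s6}.
From s6 via λ: add s9.
From s9 via λ: add s17.
From s17 via λ: add s3, s5.
From s5 via λ: add s14.
From s14 via λ: add s4.
No new states can be added; the closed set is {s3, s4, s5, s6, s9, s14, s17}.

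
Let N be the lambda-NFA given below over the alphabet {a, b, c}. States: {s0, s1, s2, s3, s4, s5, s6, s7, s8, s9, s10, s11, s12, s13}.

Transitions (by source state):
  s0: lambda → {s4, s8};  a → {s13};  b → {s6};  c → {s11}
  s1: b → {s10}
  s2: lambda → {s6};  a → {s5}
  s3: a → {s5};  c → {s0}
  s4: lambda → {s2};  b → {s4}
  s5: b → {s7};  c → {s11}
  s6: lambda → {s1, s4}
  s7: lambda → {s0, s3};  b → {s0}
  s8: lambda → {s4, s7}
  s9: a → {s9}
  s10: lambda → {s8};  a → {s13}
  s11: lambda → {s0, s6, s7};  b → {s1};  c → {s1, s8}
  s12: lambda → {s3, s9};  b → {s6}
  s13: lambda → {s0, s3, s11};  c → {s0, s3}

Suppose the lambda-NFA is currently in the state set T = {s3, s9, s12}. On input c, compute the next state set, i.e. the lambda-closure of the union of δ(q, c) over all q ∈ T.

{s0, s1, s2, s3, s4, s6, s7, s8}

s3 on c → {s0}.
No c-transition from s9, s12.
Union after reading c: {s0}.
Now take the lambda-closure:
From s0 via lambda: add s4, s8.
From s4 via lambda: add s2.
From s8 via lambda: add s7.
From s2 via lambda: add s6.
From s7 via lambda: add s3.
From s6 via lambda: add s1.
No new states can be added; the closed set is {s0, s1, s2, s3, s4, s6, s7, s8}.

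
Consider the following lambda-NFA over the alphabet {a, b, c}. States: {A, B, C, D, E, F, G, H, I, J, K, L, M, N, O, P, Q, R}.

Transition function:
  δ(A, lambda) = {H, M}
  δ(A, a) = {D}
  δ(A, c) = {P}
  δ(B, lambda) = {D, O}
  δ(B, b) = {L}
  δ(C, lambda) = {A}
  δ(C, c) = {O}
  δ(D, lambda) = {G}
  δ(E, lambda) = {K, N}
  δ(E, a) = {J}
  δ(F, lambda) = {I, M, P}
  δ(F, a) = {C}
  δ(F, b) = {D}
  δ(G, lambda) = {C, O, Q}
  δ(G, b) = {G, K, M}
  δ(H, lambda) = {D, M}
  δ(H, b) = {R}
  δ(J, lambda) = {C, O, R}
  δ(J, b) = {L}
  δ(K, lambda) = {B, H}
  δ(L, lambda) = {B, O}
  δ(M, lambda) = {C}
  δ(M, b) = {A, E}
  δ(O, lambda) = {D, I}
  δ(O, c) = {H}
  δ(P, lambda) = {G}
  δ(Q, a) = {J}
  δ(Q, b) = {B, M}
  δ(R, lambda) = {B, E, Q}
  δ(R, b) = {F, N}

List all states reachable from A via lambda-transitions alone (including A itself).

{A, C, D, G, H, I, M, O, Q}

Start with {A}.
From A via lambda: add H, M.
From H via lambda: add D.
From M via lambda: add C.
From D via lambda: add G.
From G via lambda: add O, Q.
From O via lambda: add I.
No new states can be added; the closed set is {A, C, D, G, H, I, M, O, Q}.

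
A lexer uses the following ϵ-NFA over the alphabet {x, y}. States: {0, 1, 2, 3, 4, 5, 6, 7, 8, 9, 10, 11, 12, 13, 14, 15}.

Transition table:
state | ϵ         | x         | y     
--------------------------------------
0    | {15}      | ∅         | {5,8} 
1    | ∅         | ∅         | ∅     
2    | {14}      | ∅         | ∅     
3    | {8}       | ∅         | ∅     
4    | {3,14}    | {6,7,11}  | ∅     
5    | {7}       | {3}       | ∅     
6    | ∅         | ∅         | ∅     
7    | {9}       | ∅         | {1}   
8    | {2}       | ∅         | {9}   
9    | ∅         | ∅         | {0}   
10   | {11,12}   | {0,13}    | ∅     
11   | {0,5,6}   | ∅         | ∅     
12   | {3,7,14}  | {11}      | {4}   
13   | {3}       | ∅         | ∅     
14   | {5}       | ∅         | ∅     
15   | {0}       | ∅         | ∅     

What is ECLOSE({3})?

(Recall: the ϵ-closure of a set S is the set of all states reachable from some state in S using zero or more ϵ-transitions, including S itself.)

{2, 3, 5, 7, 8, 9, 14}

Start with {3}.
From 3 via ϵ: add 8.
From 8 via ϵ: add 2.
From 2 via ϵ: add 14.
From 14 via ϵ: add 5.
From 5 via ϵ: add 7.
From 7 via ϵ: add 9.
No new states can be added; the closed set is {2, 3, 5, 7, 8, 9, 14}.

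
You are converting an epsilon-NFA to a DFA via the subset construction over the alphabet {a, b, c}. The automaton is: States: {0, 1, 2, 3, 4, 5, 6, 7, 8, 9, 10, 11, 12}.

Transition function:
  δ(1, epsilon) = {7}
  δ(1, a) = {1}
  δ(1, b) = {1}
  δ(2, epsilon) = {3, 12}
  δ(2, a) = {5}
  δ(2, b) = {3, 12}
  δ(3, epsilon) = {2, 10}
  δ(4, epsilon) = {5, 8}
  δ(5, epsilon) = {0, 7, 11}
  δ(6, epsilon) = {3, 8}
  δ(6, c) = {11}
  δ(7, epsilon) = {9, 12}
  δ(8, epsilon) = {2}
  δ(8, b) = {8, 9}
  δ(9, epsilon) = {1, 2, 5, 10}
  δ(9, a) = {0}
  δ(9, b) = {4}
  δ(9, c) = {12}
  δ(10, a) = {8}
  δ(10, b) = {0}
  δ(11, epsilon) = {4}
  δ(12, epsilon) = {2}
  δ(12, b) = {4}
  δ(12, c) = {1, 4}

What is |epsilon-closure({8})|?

5

Start with {8}.
From 8 via epsilon: add 2.
From 2 via epsilon: add 3, 12.
From 3 via epsilon: add 10.
epsilon-closure = {2, 3, 8, 10, 12}, which has 5 states.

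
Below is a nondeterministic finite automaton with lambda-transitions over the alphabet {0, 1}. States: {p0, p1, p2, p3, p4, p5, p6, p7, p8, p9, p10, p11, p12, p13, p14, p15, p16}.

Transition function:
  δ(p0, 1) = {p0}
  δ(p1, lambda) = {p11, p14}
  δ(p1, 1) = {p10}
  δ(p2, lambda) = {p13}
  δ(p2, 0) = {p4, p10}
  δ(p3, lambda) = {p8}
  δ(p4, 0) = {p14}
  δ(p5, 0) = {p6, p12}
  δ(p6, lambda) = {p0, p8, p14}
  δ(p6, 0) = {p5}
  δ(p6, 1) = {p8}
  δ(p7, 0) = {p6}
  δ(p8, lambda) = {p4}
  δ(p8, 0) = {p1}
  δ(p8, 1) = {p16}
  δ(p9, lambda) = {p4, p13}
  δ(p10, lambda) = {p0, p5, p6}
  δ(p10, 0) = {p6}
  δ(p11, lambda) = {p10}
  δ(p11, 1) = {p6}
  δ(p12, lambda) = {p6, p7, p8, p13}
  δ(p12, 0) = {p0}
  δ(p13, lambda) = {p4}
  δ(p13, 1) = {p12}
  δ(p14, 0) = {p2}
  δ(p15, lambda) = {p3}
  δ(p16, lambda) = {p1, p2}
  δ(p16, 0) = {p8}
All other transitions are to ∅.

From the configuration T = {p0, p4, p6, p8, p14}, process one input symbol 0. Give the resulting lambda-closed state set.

p4 on 0 → {p14}.
p6 on 0 → {p5}.
p8 on 0 → {p1}.
p14 on 0 → {p2}.
No 0-transition from p0.
Union after reading 0: {p1, p2, p5, p14}.
Now take the lambda-closure:
From p1 via lambda: add p11.
From p2 via lambda: add p13.
From p11 via lambda: add p10.
From p13 via lambda: add p4.
From p10 via lambda: add p0, p6.
From p6 via lambda: add p8.
No new states can be added; the closed set is {p0, p1, p2, p4, p5, p6, p8, p10, p11, p13, p14}.

{p0, p1, p2, p4, p5, p6, p8, p10, p11, p13, p14}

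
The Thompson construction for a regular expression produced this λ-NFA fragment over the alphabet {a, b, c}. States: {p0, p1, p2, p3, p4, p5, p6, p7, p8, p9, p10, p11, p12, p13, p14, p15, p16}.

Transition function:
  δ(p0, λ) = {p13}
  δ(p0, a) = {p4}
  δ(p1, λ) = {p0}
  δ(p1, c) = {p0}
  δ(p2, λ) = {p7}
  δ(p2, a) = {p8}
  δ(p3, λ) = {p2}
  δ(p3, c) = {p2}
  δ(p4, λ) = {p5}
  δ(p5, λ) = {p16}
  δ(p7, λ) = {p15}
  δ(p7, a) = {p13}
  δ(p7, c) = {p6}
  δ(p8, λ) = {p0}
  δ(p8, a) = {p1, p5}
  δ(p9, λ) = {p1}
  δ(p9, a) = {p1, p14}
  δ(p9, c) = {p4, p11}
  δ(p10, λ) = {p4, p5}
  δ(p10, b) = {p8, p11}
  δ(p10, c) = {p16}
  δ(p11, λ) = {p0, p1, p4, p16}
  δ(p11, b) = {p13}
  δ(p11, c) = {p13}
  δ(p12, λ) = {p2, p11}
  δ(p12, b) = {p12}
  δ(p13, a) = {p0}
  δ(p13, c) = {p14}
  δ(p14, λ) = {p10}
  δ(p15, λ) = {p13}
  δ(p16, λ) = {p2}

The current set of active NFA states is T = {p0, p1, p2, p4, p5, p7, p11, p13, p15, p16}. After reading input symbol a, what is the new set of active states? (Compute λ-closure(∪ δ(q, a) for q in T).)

{p0, p2, p4, p5, p7, p8, p13, p15, p16}

p0 on a → {p4}.
p2 on a → {p8}.
p7 on a → {p13}.
p13 on a → {p0}.
No a-transition from p1, p4, p5, p11, p15, p16.
Union after reading a: {p0, p4, p8, p13}.
Now take the λ-closure:
From p4 via λ: add p5.
From p5 via λ: add p16.
From p16 via λ: add p2.
From p2 via λ: add p7.
From p7 via λ: add p15.
No new states can be added; the closed set is {p0, p2, p4, p5, p7, p8, p13, p15, p16}.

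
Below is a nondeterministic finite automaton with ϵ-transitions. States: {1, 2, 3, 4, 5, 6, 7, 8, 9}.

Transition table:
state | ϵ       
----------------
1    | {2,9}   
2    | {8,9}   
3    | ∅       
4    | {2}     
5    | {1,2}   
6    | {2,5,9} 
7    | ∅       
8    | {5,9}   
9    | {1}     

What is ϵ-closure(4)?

Start with {4}.
From 4 via ϵ: add 2.
From 2 via ϵ: add 8, 9.
From 8 via ϵ: add 5.
From 9 via ϵ: add 1.
No new states can be added; the closed set is {1, 2, 4, 5, 8, 9}.

{1, 2, 4, 5, 8, 9}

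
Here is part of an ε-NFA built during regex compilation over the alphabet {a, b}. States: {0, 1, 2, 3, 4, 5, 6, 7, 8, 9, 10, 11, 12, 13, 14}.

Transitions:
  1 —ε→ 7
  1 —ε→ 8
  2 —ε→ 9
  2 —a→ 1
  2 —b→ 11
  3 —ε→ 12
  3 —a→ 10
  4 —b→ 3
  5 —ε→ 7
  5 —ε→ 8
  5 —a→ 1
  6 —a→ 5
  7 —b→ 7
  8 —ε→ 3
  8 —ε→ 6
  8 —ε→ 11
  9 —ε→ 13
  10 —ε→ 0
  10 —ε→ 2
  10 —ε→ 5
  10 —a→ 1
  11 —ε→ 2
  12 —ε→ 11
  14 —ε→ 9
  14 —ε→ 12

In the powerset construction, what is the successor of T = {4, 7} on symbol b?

{2, 3, 7, 9, 11, 12, 13}

4 on b → {3}.
7 on b → {7}.
Union after reading b: {3, 7}.
Now take the ε-closure:
From 3 via ε: add 12.
From 12 via ε: add 11.
From 11 via ε: add 2.
From 2 via ε: add 9.
From 9 via ε: add 13.
No new states can be added; the closed set is {2, 3, 7, 9, 11, 12, 13}.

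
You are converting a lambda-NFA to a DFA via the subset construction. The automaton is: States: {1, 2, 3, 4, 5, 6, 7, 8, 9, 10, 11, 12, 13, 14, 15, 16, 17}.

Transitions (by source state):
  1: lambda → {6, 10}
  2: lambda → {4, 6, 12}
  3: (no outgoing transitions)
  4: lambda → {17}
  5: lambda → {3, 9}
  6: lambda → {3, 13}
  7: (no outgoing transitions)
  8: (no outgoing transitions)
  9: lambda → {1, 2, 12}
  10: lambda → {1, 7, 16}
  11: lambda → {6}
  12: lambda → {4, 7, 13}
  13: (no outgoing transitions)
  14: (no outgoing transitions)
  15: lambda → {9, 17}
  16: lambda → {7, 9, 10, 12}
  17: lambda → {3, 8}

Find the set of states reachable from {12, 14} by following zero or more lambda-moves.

{3, 4, 7, 8, 12, 13, 14, 17}

Start with {12, 14}.
From 12 via lambda: add 4, 7, 13.
From 4 via lambda: add 17.
From 17 via lambda: add 3, 8.
No new states can be added; the closed set is {3, 4, 7, 8, 12, 13, 14, 17}.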